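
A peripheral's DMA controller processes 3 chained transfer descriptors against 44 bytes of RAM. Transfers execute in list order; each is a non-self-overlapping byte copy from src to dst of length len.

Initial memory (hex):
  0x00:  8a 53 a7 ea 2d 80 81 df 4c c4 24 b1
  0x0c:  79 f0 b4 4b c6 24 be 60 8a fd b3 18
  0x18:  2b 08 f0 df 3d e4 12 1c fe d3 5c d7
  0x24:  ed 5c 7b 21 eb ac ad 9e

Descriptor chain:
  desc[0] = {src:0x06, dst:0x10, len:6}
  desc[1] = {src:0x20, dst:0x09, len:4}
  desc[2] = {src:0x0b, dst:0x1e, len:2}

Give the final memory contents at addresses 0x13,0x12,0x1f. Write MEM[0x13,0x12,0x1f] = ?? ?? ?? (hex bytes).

  after D0: wrote 6B at 0x10 = 81df4cc424b1
  after D1: wrote 4B at 0x09 = fed35cd7
  after D2: wrote 2B at 0x1e = 5cd7
query mem[0x13]=0xc4, mem[0x12]=0x4c, mem[0x1f]=0xd7

MEM[0x13,0x12,0x1f] = c4 4c d7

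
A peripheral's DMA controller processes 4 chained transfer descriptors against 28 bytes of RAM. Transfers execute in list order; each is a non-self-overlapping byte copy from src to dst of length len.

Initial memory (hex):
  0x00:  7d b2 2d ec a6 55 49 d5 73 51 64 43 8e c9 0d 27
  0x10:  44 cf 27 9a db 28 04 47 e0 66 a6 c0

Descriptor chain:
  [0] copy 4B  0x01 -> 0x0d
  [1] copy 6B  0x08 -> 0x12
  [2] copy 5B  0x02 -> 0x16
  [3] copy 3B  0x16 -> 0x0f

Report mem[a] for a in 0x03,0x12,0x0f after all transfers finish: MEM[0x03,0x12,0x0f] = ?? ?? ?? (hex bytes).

MEM[0x03,0x12,0x0f] = ec 73 2d

D0: mem[0x0d..0x10] <- [b2 2d ec a6]
D1: mem[0x12..0x17] <- [73 51 64 43 8e b2]
D2: mem[0x16..0x1a] <- [2d ec a6 55 49]
D3: mem[0x0f..0x11] <- [2d ec a6]
query mem[0x03]=0xec, mem[0x12]=0x73, mem[0x0f]=0x2d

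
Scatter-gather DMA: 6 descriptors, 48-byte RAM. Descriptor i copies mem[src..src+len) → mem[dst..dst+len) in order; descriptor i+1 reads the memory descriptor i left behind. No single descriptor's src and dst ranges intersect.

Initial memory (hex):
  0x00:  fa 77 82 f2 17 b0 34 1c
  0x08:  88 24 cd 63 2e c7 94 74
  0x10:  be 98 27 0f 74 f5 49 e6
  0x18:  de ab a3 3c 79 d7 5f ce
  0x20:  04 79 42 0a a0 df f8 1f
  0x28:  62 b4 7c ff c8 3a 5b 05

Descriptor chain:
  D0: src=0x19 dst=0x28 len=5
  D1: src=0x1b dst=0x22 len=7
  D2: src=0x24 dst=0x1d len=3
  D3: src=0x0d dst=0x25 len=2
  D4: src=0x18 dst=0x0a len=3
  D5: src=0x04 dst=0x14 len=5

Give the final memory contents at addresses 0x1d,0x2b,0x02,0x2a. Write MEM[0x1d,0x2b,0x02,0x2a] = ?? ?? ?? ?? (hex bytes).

#0 dst[0x28+5] := {0xab,0xa3,0x3c,0x79,0xd7}
#1 dst[0x22+7] := {0x3c,0x79,0xd7,0x5f,0xce,0x04,0x79}
#2 dst[0x1d+3] := {0xd7,0x5f,0xce}
#3 dst[0x25+2] := {0xc7,0x94}
#4 dst[0x0a+3] := {0xde,0xab,0xa3}
#5 dst[0x14+5] := {0x17,0xb0,0x34,0x1c,0x88}
query mem[0x1d]=0xd7, mem[0x2b]=0x79, mem[0x02]=0x82, mem[0x2a]=0x3c

MEM[0x1d,0x2b,0x02,0x2a] = d7 79 82 3c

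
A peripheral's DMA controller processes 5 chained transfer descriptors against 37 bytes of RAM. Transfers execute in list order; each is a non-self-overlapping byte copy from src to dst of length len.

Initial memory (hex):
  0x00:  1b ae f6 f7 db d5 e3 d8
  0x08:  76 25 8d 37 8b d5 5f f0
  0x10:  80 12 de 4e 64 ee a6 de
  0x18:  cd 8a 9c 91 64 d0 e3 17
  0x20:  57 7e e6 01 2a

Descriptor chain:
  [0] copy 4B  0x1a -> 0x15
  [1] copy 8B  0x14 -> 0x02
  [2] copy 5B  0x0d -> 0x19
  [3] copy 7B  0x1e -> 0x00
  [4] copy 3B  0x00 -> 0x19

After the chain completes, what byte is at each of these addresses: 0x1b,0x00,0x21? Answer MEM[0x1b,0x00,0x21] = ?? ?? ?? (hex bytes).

  after D0: wrote 4B at 0x15 = 9c9164d0
  after D1: wrote 8B at 0x02 = 649c9164d08a9c91
  after D2: wrote 5B at 0x19 = d55ff08012
  after D3: wrote 7B at 0x00 = e317577ee6012a
  after D4: wrote 3B at 0x19 = e31757
query mem[0x1b]=0x57, mem[0x00]=0xe3, mem[0x21]=0x7e

MEM[0x1b,0x00,0x21] = 57 e3 7e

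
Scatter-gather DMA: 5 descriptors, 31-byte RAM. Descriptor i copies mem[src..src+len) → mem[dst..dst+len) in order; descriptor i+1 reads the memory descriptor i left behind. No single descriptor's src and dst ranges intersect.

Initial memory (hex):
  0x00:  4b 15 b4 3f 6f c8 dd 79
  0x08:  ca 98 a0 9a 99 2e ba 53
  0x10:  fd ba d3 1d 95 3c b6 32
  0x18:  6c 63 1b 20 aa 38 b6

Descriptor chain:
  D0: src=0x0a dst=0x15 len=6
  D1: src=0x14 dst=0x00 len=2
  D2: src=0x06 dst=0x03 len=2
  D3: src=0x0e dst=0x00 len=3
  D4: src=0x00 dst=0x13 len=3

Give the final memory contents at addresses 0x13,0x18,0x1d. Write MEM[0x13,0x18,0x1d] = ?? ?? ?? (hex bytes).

MEM[0x13,0x18,0x1d] = ba 2e 38

  after D0: wrote 6B at 0x15 = a09a992eba53
  after D1: wrote 2B at 0x00 = 95a0
  after D2: wrote 2B at 0x03 = dd79
  after D3: wrote 3B at 0x00 = ba53fd
  after D4: wrote 3B at 0x13 = ba53fd
query mem[0x13]=0xba, mem[0x18]=0x2e, mem[0x1d]=0x38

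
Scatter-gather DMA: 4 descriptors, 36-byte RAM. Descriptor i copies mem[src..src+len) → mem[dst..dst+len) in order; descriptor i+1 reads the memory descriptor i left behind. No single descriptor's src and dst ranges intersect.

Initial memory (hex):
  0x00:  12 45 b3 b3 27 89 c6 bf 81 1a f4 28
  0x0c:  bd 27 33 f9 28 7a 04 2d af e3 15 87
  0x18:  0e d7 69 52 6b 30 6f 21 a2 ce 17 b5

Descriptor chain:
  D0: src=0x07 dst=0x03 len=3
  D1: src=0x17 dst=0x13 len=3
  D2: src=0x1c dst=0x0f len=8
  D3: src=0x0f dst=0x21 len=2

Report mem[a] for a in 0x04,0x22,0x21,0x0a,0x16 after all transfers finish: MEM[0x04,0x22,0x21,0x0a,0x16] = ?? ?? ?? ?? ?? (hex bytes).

MEM[0x04,0x22,0x21,0x0a,0x16] = 81 30 6b f4 b5

#0 dst[0x03+3] := {0xbf,0x81,0x1a}
#1 dst[0x13+3] := {0x87,0x0e,0xd7}
#2 dst[0x0f+8] := {0x6b,0x30,0x6f,0x21,0xa2,0xce,0x17,0xb5}
#3 dst[0x21+2] := {0x6b,0x30}
query mem[0x04]=0x81, mem[0x22]=0x30, mem[0x21]=0x6b, mem[0x0a]=0xf4, mem[0x16]=0xb5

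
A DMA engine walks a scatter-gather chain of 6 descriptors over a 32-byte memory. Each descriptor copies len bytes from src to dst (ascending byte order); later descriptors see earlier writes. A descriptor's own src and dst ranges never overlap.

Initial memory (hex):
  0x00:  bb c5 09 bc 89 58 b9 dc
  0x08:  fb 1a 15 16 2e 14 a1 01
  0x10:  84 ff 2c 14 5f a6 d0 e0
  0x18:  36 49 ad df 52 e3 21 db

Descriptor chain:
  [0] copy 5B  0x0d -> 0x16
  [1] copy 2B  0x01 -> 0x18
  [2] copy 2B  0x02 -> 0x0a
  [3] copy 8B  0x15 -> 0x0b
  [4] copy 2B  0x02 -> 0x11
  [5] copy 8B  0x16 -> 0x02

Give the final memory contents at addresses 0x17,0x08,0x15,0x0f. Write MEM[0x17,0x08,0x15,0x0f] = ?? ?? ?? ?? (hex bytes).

MEM[0x17,0x08,0x15,0x0f] = a1 52 a6 09

[0] 0x0d->0x16 len=5 : 14 a1 01 84 ff
[1] 0x01->0x18 len=2 : c5 09
[2] 0x02->0x0a len=2 : 09 bc
[3] 0x15->0x0b len=8 : a6 14 a1 c5 09 ff df 52
[4] 0x02->0x11 len=2 : 09 bc
[5] 0x16->0x02 len=8 : 14 a1 c5 09 ff df 52 e3
query mem[0x17]=0xa1, mem[0x08]=0x52, mem[0x15]=0xa6, mem[0x0f]=0x09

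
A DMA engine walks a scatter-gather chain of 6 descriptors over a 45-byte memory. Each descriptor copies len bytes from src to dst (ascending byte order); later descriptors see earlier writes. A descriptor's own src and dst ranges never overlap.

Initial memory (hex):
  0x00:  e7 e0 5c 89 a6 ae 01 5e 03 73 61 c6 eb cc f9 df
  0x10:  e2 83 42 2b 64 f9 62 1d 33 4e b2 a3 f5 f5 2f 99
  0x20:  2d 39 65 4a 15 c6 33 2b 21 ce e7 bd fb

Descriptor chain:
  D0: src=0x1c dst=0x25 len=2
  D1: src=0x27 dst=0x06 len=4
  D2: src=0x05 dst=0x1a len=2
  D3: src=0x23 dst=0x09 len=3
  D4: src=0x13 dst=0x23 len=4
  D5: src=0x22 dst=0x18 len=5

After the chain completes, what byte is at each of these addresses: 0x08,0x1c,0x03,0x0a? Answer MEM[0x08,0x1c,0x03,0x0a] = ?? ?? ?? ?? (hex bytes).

MEM[0x08,0x1c,0x03,0x0a] = ce 62 89 15

#0 dst[0x25+2] := {0xf5,0xf5}
#1 dst[0x06+4] := {0x2b,0x21,0xce,0xe7}
#2 dst[0x1a+2] := {0xae,0x2b}
#3 dst[0x09+3] := {0x4a,0x15,0xf5}
#4 dst[0x23+4] := {0x2b,0x64,0xf9,0x62}
#5 dst[0x18+5] := {0x65,0x2b,0x64,0xf9,0x62}
query mem[0x08]=0xce, mem[0x1c]=0x62, mem[0x03]=0x89, mem[0x0a]=0x15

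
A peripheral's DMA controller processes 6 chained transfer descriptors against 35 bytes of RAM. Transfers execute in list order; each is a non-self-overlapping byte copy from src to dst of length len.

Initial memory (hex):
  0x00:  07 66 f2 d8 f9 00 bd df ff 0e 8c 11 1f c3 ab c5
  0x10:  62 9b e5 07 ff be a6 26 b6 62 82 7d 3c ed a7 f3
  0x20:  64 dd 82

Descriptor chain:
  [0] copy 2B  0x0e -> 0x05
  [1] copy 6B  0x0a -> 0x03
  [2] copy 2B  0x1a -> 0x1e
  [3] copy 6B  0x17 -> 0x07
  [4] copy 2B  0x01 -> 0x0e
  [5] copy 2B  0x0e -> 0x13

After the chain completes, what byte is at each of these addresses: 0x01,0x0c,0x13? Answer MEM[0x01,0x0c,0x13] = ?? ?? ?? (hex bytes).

#0 dst[0x05+2] := {0xab,0xc5}
#1 dst[0x03+6] := {0x8c,0x11,0x1f,0xc3,0xab,0xc5}
#2 dst[0x1e+2] := {0x82,0x7d}
#3 dst[0x07+6] := {0x26,0xb6,0x62,0x82,0x7d,0x3c}
#4 dst[0x0e+2] := {0x66,0xf2}
#5 dst[0x13+2] := {0x66,0xf2}
query mem[0x01]=0x66, mem[0x0c]=0x3c, mem[0x13]=0x66

MEM[0x01,0x0c,0x13] = 66 3c 66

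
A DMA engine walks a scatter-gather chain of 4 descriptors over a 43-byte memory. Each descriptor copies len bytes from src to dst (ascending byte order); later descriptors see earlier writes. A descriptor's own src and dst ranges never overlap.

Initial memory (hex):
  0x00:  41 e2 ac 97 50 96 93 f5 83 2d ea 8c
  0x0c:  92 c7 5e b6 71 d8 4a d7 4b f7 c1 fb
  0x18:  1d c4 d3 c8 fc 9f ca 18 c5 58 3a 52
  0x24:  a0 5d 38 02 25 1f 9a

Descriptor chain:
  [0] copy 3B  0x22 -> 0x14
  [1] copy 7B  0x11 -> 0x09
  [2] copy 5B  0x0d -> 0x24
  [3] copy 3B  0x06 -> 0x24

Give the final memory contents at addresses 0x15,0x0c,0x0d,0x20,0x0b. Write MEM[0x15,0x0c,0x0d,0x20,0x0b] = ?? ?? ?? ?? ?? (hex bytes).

MEM[0x15,0x0c,0x0d,0x20,0x0b] = 52 3a 52 c5 d7

D0: mem[0x14..0x16] <- [3a 52 a0]
D1: mem[0x09..0x0f] <- [d8 4a d7 3a 52 a0 fb]
D2: mem[0x24..0x28] <- [52 a0 fb 71 d8]
D3: mem[0x24..0x26] <- [93 f5 83]
query mem[0x15]=0x52, mem[0x0c]=0x3a, mem[0x0d]=0x52, mem[0x20]=0xc5, mem[0x0b]=0xd7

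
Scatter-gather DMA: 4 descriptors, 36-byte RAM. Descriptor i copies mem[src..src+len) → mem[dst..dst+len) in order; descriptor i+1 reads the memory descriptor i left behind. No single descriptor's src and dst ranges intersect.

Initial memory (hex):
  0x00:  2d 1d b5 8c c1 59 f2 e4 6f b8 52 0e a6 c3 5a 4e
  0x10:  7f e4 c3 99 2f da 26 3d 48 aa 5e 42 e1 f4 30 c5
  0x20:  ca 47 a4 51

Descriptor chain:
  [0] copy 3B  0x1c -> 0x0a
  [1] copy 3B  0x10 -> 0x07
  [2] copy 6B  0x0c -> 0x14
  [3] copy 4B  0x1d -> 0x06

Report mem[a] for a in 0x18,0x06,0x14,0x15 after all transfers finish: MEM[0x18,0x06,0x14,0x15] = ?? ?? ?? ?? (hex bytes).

MEM[0x18,0x06,0x14,0x15] = 7f f4 30 c3

#0 dst[0x0a+3] := {0xe1,0xf4,0x30}
#1 dst[0x07+3] := {0x7f,0xe4,0xc3}
#2 dst[0x14+6] := {0x30,0xc3,0x5a,0x4e,0x7f,0xe4}
#3 dst[0x06+4] := {0xf4,0x30,0xc5,0xca}
query mem[0x18]=0x7f, mem[0x06]=0xf4, mem[0x14]=0x30, mem[0x15]=0xc3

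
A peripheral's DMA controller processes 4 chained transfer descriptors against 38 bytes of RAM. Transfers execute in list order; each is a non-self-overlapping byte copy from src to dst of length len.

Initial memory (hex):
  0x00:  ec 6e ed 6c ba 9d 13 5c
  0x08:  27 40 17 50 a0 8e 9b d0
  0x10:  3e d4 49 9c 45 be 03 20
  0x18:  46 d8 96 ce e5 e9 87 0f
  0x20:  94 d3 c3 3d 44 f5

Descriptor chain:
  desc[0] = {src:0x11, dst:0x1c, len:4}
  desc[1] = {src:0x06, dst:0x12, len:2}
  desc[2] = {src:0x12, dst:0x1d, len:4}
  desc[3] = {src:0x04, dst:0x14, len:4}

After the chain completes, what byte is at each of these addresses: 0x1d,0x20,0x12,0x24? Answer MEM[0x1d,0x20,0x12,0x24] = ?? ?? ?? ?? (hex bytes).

  after D0: wrote 4B at 0x1c = d4499c45
  after D1: wrote 2B at 0x12 = 135c
  after D2: wrote 4B at 0x1d = 135c45be
  after D3: wrote 4B at 0x14 = ba9d135c
query mem[0x1d]=0x13, mem[0x20]=0xbe, mem[0x12]=0x13, mem[0x24]=0x44

MEM[0x1d,0x20,0x12,0x24] = 13 be 13 44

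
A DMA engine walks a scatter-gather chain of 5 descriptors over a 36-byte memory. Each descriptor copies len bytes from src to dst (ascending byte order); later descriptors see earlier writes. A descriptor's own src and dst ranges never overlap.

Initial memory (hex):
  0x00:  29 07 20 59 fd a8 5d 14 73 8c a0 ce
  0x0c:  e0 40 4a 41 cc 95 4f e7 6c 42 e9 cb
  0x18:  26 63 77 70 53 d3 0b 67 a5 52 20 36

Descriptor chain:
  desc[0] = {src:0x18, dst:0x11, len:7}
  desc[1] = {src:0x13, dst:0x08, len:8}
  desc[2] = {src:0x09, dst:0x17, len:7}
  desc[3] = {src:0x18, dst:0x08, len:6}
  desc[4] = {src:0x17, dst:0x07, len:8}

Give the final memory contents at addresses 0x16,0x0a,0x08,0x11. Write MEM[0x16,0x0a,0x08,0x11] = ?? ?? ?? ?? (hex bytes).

MEM[0x16,0x0a,0x08,0x11] = d3 0b 53 26

D0: mem[0x11..0x17] <- [26 63 77 70 53 d3 0b]
D1: mem[0x08..0x0f] <- [77 70 53 d3 0b 26 63 77]
D2: mem[0x17..0x1d] <- [70 53 d3 0b 26 63 77]
D3: mem[0x08..0x0d] <- [53 d3 0b 26 63 77]
D4: mem[0x07..0x0e] <- [70 53 d3 0b 26 63 77 0b]
query mem[0x16]=0xd3, mem[0x0a]=0x0b, mem[0x08]=0x53, mem[0x11]=0x26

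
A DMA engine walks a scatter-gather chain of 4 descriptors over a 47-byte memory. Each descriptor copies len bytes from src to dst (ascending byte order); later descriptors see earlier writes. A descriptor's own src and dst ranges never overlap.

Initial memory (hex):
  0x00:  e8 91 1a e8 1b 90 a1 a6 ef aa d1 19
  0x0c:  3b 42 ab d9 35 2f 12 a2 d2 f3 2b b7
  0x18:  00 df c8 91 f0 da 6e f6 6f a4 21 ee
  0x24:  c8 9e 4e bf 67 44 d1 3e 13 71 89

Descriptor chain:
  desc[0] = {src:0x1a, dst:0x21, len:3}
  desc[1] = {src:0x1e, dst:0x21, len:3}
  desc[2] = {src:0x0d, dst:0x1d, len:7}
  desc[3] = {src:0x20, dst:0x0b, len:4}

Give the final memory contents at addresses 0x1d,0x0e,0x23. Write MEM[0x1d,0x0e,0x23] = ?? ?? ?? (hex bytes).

#0 dst[0x21+3] := {0xc8,0x91,0xf0}
#1 dst[0x21+3] := {0x6e,0xf6,0x6f}
#2 dst[0x1d+7] := {0x42,0xab,0xd9,0x35,0x2f,0x12,0xa2}
#3 dst[0x0b+4] := {0x35,0x2f,0x12,0xa2}
query mem[0x1d]=0x42, mem[0x0e]=0xa2, mem[0x23]=0xa2

MEM[0x1d,0x0e,0x23] = 42 a2 a2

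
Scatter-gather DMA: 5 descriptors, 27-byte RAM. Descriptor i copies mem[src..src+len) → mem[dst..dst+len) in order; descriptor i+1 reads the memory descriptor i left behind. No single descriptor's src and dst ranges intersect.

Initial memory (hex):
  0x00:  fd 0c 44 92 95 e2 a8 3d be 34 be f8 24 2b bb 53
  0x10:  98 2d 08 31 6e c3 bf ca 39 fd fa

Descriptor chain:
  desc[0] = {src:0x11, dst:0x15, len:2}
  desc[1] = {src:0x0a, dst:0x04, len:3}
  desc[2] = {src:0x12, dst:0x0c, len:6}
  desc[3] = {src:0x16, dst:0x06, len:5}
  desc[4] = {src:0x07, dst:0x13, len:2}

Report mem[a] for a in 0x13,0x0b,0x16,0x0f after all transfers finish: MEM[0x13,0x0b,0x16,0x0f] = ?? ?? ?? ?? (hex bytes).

#0 dst[0x15+2] := {0x2d,0x08}
#1 dst[0x04+3] := {0xbe,0xf8,0x24}
#2 dst[0x0c+6] := {0x08,0x31,0x6e,0x2d,0x08,0xca}
#3 dst[0x06+5] := {0x08,0xca,0x39,0xfd,0xfa}
#4 dst[0x13+2] := {0xca,0x39}
query mem[0x13]=0xca, mem[0x0b]=0xf8, mem[0x16]=0x08, mem[0x0f]=0x2d

MEM[0x13,0x0b,0x16,0x0f] = ca f8 08 2d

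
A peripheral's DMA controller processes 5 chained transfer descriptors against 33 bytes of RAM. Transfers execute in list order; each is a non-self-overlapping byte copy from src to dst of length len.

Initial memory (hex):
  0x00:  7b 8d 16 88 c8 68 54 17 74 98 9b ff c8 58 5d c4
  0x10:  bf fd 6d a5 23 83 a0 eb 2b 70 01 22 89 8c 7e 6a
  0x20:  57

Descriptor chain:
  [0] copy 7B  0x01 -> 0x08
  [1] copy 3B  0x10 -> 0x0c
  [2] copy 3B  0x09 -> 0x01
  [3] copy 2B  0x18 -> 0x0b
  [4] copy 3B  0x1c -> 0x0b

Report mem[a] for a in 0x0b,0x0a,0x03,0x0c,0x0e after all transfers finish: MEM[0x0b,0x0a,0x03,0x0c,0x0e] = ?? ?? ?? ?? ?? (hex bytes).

  after D0: wrote 7B at 0x08 = 8d1688c8685417
  after D1: wrote 3B at 0x0c = bffd6d
  after D2: wrote 3B at 0x01 = 1688c8
  after D3: wrote 2B at 0x0b = 2b70
  after D4: wrote 3B at 0x0b = 898c7e
query mem[0x0b]=0x89, mem[0x0a]=0x88, mem[0x03]=0xc8, mem[0x0c]=0x8c, mem[0x0e]=0x6d

MEM[0x0b,0x0a,0x03,0x0c,0x0e] = 89 88 c8 8c 6d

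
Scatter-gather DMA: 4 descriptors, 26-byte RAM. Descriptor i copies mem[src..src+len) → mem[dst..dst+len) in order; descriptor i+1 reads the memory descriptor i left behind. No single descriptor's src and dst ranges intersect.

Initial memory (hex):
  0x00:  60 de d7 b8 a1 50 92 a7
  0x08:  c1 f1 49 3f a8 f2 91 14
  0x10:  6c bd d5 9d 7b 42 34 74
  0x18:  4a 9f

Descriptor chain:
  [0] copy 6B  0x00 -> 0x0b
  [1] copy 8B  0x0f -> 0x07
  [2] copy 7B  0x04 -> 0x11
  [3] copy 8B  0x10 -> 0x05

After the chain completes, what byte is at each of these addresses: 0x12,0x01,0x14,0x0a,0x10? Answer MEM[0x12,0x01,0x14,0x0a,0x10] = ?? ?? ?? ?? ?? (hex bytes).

MEM[0x12,0x01,0x14,0x0a,0x10] = 50 de a1 50 50

[0] 0x00->0x0b len=6 : 60 de d7 b8 a1 50
[1] 0x0f->0x07 len=8 : a1 50 bd d5 9d 7b 42 34
[2] 0x04->0x11 len=7 : a1 50 92 a1 50 bd d5
[3] 0x10->0x05 len=8 : 50 a1 50 92 a1 50 bd d5
query mem[0x12]=0x50, mem[0x01]=0xde, mem[0x14]=0xa1, mem[0x0a]=0x50, mem[0x10]=0x50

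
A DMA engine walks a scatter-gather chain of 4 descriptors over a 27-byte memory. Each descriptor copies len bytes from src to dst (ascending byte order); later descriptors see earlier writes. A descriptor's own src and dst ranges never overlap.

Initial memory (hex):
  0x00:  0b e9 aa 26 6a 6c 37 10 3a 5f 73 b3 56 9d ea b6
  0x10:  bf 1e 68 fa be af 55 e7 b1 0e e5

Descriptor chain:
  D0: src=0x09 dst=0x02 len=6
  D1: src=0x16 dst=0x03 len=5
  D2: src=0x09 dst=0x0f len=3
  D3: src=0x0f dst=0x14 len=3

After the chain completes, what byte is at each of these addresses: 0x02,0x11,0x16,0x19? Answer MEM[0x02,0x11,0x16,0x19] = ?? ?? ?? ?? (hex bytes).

#0 dst[0x02+6] := {0x5f,0x73,0xb3,0x56,0x9d,0xea}
#1 dst[0x03+5] := {0x55,0xe7,0xb1,0x0e,0xe5}
#2 dst[0x0f+3] := {0x5f,0x73,0xb3}
#3 dst[0x14+3] := {0x5f,0x73,0xb3}
query mem[0x02]=0x5f, mem[0x11]=0xb3, mem[0x16]=0xb3, mem[0x19]=0x0e

MEM[0x02,0x11,0x16,0x19] = 5f b3 b3 0e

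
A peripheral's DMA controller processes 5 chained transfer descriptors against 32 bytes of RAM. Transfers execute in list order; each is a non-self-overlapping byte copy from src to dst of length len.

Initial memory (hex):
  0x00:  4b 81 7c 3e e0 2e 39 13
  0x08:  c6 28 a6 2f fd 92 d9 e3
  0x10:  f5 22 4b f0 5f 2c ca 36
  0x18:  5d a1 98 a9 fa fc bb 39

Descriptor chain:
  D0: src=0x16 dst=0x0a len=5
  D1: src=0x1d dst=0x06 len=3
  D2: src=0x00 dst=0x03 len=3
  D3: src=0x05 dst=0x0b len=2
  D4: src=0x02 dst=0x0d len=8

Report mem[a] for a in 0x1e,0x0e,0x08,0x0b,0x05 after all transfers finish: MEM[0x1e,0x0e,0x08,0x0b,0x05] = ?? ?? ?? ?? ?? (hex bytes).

MEM[0x1e,0x0e,0x08,0x0b,0x05] = bb 4b 39 7c 7c

  after D0: wrote 5B at 0x0a = ca365da198
  after D1: wrote 3B at 0x06 = fcbb39
  after D2: wrote 3B at 0x03 = 4b817c
  after D3: wrote 2B at 0x0b = 7cfc
  after D4: wrote 8B at 0x0d = 7c4b817cfcbb3928
query mem[0x1e]=0xbb, mem[0x0e]=0x4b, mem[0x08]=0x39, mem[0x0b]=0x7c, mem[0x05]=0x7c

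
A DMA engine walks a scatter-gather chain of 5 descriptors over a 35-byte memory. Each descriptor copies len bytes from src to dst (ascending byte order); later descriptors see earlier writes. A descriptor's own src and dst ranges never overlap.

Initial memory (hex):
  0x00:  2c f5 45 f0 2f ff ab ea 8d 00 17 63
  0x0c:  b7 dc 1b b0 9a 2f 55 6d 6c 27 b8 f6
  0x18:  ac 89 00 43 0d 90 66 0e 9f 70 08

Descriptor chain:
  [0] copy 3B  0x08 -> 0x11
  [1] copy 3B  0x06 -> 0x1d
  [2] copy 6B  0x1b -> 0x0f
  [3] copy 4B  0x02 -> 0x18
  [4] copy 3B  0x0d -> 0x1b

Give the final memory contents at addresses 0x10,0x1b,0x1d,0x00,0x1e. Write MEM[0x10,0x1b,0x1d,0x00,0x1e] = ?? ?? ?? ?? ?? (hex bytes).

D0: mem[0x11..0x13] <- [8d 00 17]
D1: mem[0x1d..0x1f] <- [ab ea 8d]
D2: mem[0x0f..0x14] <- [43 0d ab ea 8d 9f]
D3: mem[0x18..0x1b] <- [45 f0 2f ff]
D4: mem[0x1b..0x1d] <- [dc 1b 43]
query mem[0x10]=0x0d, mem[0x1b]=0xdc, mem[0x1d]=0x43, mem[0x00]=0x2c, mem[0x1e]=0xea

MEM[0x10,0x1b,0x1d,0x00,0x1e] = 0d dc 43 2c ea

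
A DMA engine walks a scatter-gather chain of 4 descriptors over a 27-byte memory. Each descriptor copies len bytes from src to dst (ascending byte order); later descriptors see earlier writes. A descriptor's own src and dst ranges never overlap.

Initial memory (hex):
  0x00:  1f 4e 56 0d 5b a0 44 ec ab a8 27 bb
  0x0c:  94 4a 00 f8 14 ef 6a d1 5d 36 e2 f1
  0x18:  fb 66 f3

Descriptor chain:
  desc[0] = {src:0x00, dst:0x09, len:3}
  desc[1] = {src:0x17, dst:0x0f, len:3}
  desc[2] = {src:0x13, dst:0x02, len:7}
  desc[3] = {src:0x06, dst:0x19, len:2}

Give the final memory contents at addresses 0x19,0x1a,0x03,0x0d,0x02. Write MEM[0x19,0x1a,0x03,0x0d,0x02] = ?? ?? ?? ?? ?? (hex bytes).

MEM[0x19,0x1a,0x03,0x0d,0x02] = f1 fb 5d 4a d1

#0 dst[0x09+3] := {0x1f,0x4e,0x56}
#1 dst[0x0f+3] := {0xf1,0xfb,0x66}
#2 dst[0x02+7] := {0xd1,0x5d,0x36,0xe2,0xf1,0xfb,0x66}
#3 dst[0x19+2] := {0xf1,0xfb}
query mem[0x19]=0xf1, mem[0x1a]=0xfb, mem[0x03]=0x5d, mem[0x0d]=0x4a, mem[0x02]=0xd1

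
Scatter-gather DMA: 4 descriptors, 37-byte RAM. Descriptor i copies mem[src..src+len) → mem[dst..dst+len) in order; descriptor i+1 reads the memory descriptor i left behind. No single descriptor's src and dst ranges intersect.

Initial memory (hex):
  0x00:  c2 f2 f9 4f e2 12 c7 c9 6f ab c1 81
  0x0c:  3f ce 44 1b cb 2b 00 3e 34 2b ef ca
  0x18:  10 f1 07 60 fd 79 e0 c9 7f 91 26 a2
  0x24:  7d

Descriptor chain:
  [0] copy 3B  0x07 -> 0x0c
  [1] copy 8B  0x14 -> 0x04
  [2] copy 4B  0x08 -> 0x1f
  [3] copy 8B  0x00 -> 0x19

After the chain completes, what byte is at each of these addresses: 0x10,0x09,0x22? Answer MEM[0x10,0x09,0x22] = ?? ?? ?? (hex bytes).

MEM[0x10,0x09,0x22] = cb f1 60

  after D0: wrote 3B at 0x0c = c96fab
  after D1: wrote 8B at 0x04 = 342befca10f10760
  after D2: wrote 4B at 0x1f = 10f10760
  after D3: wrote 8B at 0x19 = c2f2f94f342befca
query mem[0x10]=0xcb, mem[0x09]=0xf1, mem[0x22]=0x60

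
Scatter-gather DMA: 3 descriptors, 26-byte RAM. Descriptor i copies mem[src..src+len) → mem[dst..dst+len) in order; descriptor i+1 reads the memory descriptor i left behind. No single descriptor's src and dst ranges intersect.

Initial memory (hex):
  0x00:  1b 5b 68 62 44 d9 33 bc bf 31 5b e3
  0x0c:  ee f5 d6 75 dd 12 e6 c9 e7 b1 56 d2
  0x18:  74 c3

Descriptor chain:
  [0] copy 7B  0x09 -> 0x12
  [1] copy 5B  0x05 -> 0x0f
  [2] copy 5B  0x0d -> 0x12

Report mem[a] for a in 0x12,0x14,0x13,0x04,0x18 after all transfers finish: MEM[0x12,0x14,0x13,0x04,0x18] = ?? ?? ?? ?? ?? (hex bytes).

[0] 0x09->0x12 len=7 : 31 5b e3 ee f5 d6 75
[1] 0x05->0x0f len=5 : d9 33 bc bf 31
[2] 0x0d->0x12 len=5 : f5 d6 d9 33 bc
query mem[0x12]=0xf5, mem[0x14]=0xd9, mem[0x13]=0xd6, mem[0x04]=0x44, mem[0x18]=0x75

MEM[0x12,0x14,0x13,0x04,0x18] = f5 d9 d6 44 75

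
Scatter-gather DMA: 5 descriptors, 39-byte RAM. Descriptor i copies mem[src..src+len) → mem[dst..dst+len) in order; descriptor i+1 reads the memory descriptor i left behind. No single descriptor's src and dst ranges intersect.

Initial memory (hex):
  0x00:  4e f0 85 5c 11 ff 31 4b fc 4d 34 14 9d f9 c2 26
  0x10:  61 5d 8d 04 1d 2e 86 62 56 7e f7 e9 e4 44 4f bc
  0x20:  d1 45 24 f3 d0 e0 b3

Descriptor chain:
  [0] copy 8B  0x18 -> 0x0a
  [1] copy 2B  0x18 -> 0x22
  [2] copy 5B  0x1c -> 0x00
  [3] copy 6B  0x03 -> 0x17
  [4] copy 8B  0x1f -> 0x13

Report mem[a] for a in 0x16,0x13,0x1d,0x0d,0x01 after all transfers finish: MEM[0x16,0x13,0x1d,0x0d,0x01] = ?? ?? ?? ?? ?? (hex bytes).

  after D0: wrote 8B at 0x0a = 567ef7e9e4444fbc
  after D1: wrote 2B at 0x22 = 567e
  after D2: wrote 5B at 0x00 = e4444fbcd1
  after D3: wrote 6B at 0x17 = bcd1ff314bfc
  after D4: wrote 8B at 0x13 = bcd145567ed0e0b3
query mem[0x16]=0x56, mem[0x13]=0xbc, mem[0x1d]=0x44, mem[0x0d]=0xe9, mem[0x01]=0x44

MEM[0x16,0x13,0x1d,0x0d,0x01] = 56 bc 44 e9 44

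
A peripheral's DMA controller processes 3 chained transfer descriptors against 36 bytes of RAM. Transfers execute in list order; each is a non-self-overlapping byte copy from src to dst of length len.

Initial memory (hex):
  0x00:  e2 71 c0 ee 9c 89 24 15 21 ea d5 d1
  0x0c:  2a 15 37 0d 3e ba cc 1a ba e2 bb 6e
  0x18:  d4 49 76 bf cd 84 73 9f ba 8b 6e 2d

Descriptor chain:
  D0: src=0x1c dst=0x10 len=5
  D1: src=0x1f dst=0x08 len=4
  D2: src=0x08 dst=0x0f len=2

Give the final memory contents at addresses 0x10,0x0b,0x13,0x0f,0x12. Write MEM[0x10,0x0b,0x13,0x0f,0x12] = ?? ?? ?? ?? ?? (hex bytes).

MEM[0x10,0x0b,0x13,0x0f,0x12] = ba 6e 9f 9f 73

  after D0: wrote 5B at 0x10 = cd84739fba
  after D1: wrote 4B at 0x08 = 9fba8b6e
  after D2: wrote 2B at 0x0f = 9fba
query mem[0x10]=0xba, mem[0x0b]=0x6e, mem[0x13]=0x9f, mem[0x0f]=0x9f, mem[0x12]=0x73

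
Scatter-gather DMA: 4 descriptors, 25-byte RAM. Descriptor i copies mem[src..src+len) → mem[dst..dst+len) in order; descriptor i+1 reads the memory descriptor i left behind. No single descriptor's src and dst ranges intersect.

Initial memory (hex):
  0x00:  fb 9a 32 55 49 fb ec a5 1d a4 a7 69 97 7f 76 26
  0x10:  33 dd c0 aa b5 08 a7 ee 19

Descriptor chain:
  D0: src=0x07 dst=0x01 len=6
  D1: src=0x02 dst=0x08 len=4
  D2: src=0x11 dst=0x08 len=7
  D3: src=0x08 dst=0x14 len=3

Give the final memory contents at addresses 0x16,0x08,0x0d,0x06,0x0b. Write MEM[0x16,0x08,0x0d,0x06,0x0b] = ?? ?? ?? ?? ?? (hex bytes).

MEM[0x16,0x08,0x0d,0x06,0x0b] = aa dd a7 97 b5

[0] 0x07->0x01 len=6 : a5 1d a4 a7 69 97
[1] 0x02->0x08 len=4 : 1d a4 a7 69
[2] 0x11->0x08 len=7 : dd c0 aa b5 08 a7 ee
[3] 0x08->0x14 len=3 : dd c0 aa
query mem[0x16]=0xaa, mem[0x08]=0xdd, mem[0x0d]=0xa7, mem[0x06]=0x97, mem[0x0b]=0xb5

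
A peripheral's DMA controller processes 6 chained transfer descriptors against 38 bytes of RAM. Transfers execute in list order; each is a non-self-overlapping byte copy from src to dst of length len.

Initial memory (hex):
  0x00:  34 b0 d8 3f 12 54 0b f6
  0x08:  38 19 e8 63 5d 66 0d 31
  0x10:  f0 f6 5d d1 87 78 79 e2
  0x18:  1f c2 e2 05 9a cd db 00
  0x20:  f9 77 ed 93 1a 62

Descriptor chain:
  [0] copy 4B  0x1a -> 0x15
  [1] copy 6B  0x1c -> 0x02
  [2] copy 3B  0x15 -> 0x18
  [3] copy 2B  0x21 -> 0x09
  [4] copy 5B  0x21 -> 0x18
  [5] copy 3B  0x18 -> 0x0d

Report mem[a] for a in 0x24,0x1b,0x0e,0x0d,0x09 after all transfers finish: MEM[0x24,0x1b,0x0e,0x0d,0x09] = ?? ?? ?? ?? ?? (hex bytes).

MEM[0x24,0x1b,0x0e,0x0d,0x09] = 1a 1a ed 77 77

D0: mem[0x15..0x18] <- [e2 05 9a cd]
D1: mem[0x02..0x07] <- [9a cd db 00 f9 77]
D2: mem[0x18..0x1a] <- [e2 05 9a]
D3: mem[0x09..0x0a] <- [77 ed]
D4: mem[0x18..0x1c] <- [77 ed 93 1a 62]
D5: mem[0x0d..0x0f] <- [77 ed 93]
query mem[0x24]=0x1a, mem[0x1b]=0x1a, mem[0x0e]=0xed, mem[0x0d]=0x77, mem[0x09]=0x77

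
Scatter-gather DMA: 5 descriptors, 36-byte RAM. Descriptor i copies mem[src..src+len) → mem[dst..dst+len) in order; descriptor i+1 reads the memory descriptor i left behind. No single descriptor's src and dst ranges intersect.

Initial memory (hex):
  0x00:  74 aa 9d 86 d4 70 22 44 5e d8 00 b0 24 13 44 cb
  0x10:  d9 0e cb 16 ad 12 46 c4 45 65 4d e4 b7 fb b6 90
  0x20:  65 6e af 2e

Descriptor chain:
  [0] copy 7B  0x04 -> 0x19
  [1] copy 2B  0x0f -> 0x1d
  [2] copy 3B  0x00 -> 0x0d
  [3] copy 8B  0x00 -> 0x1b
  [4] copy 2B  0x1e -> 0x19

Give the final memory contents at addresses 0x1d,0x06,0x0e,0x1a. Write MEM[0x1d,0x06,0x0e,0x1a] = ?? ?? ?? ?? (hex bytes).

  after D0: wrote 7B at 0x19 = d47022445ed800
  after D1: wrote 2B at 0x1d = cbd9
  after D2: wrote 3B at 0x0d = 74aa9d
  after D3: wrote 8B at 0x1b = 74aa9d86d4702244
  after D4: wrote 2B at 0x19 = 86d4
query mem[0x1d]=0x9d, mem[0x06]=0x22, mem[0x0e]=0xaa, mem[0x1a]=0xd4

MEM[0x1d,0x06,0x0e,0x1a] = 9d 22 aa d4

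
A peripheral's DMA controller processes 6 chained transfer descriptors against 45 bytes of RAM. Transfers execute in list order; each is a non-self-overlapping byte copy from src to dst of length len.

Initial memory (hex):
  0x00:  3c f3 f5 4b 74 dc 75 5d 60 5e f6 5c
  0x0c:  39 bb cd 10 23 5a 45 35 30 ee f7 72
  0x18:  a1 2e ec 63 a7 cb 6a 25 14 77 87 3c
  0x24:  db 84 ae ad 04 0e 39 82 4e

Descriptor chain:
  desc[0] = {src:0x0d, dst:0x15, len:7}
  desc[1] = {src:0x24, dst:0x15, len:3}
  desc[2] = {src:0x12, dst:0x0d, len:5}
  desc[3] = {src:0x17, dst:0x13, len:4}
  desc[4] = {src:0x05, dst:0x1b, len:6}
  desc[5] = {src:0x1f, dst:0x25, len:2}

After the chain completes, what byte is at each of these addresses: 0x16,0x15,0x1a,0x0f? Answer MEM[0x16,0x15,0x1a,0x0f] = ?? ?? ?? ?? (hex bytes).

#0 dst[0x15+7] := {0xbb,0xcd,0x10,0x23,0x5a,0x45,0x35}
#1 dst[0x15+3] := {0xdb,0x84,0xae}
#2 dst[0x0d+5] := {0x45,0x35,0x30,0xdb,0x84}
#3 dst[0x13+4] := {0xae,0x23,0x5a,0x45}
#4 dst[0x1b+6] := {0xdc,0x75,0x5d,0x60,0x5e,0xf6}
#5 dst[0x25+2] := {0x5e,0xf6}
query mem[0x16]=0x45, mem[0x15]=0x5a, mem[0x1a]=0x45, mem[0x0f]=0x30

MEM[0x16,0x15,0x1a,0x0f] = 45 5a 45 30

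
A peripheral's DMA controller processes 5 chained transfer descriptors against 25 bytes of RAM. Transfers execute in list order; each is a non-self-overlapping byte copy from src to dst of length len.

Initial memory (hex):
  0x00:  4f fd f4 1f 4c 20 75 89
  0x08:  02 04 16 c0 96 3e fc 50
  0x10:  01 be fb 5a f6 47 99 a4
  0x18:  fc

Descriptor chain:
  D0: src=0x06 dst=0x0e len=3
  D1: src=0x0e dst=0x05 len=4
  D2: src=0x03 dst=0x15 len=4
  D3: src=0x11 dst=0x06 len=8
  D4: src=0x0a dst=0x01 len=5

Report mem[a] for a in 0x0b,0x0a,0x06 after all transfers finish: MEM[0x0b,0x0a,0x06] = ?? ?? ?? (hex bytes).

MEM[0x0b,0x0a,0x06] = 4c 1f be

[0] 0x06->0x0e len=3 : 75 89 02
[1] 0x0e->0x05 len=4 : 75 89 02 be
[2] 0x03->0x15 len=4 : 1f 4c 75 89
[3] 0x11->0x06 len=8 : be fb 5a f6 1f 4c 75 89
[4] 0x0a->0x01 len=5 : 1f 4c 75 89 75
query mem[0x0b]=0x4c, mem[0x0a]=0x1f, mem[0x06]=0xbe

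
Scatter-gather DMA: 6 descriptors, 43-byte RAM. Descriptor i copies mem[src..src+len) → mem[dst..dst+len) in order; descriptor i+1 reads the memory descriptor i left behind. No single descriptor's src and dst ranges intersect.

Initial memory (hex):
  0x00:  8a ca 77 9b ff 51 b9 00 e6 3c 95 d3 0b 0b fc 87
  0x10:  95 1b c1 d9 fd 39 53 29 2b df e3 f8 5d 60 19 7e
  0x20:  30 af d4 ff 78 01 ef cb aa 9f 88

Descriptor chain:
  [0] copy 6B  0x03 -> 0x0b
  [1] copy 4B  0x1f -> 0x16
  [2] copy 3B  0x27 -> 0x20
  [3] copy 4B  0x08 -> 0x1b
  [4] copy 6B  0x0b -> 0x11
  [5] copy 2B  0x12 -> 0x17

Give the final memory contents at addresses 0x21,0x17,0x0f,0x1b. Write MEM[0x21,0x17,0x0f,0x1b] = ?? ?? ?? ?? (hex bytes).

#0 dst[0x0b+6] := {0x9b,0xff,0x51,0xb9,0x00,0xe6}
#1 dst[0x16+4] := {0x7e,0x30,0xaf,0xd4}
#2 dst[0x20+3] := {0xcb,0xaa,0x9f}
#3 dst[0x1b+4] := {0xe6,0x3c,0x95,0x9b}
#4 dst[0x11+6] := {0x9b,0xff,0x51,0xb9,0x00,0xe6}
#5 dst[0x17+2] := {0xff,0x51}
query mem[0x21]=0xaa, mem[0x17]=0xff, mem[0x0f]=0x00, mem[0x1b]=0xe6

MEM[0x21,0x17,0x0f,0x1b] = aa ff 00 e6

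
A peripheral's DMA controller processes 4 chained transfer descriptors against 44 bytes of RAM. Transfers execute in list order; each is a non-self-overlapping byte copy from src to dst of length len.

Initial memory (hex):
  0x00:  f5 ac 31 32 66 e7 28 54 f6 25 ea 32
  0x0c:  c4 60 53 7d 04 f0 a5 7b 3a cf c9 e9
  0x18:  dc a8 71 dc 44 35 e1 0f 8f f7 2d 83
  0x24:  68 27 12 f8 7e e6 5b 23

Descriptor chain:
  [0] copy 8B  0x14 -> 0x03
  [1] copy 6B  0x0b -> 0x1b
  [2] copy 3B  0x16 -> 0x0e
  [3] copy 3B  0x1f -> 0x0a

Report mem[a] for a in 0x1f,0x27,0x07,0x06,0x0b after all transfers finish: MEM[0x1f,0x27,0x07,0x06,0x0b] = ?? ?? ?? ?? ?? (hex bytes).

MEM[0x1f,0x27,0x07,0x06,0x0b] = 7d f8 dc e9 04

[0] 0x14->0x03 len=8 : 3a cf c9 e9 dc a8 71 dc
[1] 0x0b->0x1b len=6 : 32 c4 60 53 7d 04
[2] 0x16->0x0e len=3 : c9 e9 dc
[3] 0x1f->0x0a len=3 : 7d 04 f7
query mem[0x1f]=0x7d, mem[0x27]=0xf8, mem[0x07]=0xdc, mem[0x06]=0xe9, mem[0x0b]=0x04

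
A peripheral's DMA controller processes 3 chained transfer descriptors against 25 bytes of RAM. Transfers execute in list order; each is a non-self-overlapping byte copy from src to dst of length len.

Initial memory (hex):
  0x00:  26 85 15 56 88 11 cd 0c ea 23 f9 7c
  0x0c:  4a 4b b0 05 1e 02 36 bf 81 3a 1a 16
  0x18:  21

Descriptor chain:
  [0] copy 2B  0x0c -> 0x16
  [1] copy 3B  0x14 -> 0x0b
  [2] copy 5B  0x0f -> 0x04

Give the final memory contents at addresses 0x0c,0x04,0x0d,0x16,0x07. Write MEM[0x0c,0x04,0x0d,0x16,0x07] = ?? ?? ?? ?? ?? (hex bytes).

MEM[0x0c,0x04,0x0d,0x16,0x07] = 3a 05 4a 4a 36

[0] 0x0c->0x16 len=2 : 4a 4b
[1] 0x14->0x0b len=3 : 81 3a 4a
[2] 0x0f->0x04 len=5 : 05 1e 02 36 bf
query mem[0x0c]=0x3a, mem[0x04]=0x05, mem[0x0d]=0x4a, mem[0x16]=0x4a, mem[0x07]=0x36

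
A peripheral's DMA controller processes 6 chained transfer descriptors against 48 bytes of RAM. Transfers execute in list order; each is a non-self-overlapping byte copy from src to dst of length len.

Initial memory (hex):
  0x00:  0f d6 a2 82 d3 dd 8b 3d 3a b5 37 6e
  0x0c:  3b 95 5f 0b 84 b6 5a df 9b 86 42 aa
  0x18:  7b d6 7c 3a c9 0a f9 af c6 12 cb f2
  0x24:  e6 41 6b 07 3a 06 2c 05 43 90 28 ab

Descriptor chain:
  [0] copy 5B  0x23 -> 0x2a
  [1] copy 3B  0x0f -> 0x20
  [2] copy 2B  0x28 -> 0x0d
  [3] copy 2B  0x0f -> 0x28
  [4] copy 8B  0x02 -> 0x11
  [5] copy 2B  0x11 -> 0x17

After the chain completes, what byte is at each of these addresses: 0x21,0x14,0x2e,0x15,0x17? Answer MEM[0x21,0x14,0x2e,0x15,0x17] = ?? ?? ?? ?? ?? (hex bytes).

MEM[0x21,0x14,0x2e,0x15,0x17] = 84 dd 07 8b a2

  after D0: wrote 5B at 0x2a = f2e6416b07
  after D1: wrote 3B at 0x20 = 0b84b6
  after D2: wrote 2B at 0x0d = 3a06
  after D3: wrote 2B at 0x28 = 0b84
  after D4: wrote 8B at 0x11 = a282d3dd8b3d3ab5
  after D5: wrote 2B at 0x17 = a282
query mem[0x21]=0x84, mem[0x14]=0xdd, mem[0x2e]=0x07, mem[0x15]=0x8b, mem[0x17]=0xa2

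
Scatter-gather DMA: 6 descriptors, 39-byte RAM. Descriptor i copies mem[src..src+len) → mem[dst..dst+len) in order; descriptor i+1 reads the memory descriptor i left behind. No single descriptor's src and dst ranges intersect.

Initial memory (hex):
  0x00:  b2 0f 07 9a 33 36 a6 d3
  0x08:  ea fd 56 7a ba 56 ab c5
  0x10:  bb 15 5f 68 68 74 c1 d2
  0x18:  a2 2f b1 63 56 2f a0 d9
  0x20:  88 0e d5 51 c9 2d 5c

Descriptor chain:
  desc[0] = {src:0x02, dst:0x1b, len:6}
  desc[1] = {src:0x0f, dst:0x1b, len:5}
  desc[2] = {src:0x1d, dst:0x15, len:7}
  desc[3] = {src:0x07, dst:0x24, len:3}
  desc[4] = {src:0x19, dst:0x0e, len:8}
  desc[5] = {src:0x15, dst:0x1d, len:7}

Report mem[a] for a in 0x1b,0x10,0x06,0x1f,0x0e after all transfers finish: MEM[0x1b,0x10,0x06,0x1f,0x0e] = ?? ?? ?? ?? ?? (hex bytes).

MEM[0x1b,0x10,0x06,0x1f,0x0e] = 51 51 a6 68 0e

D0: mem[0x1b..0x20] <- [07 9a 33 36 a6 d3]
D1: mem[0x1b..0x1f] <- [c5 bb 15 5f 68]
D2: mem[0x15..0x1b] <- [15 5f 68 d3 0e d5 51]
D3: mem[0x24..0x26] <- [d3 ea fd]
D4: mem[0x0e..0x15] <- [0e d5 51 bb 15 5f 68 d3]
D5: mem[0x1d..0x23] <- [d3 5f 68 d3 0e d5 51]
query mem[0x1b]=0x51, mem[0x10]=0x51, mem[0x06]=0xa6, mem[0x1f]=0x68, mem[0x0e]=0x0e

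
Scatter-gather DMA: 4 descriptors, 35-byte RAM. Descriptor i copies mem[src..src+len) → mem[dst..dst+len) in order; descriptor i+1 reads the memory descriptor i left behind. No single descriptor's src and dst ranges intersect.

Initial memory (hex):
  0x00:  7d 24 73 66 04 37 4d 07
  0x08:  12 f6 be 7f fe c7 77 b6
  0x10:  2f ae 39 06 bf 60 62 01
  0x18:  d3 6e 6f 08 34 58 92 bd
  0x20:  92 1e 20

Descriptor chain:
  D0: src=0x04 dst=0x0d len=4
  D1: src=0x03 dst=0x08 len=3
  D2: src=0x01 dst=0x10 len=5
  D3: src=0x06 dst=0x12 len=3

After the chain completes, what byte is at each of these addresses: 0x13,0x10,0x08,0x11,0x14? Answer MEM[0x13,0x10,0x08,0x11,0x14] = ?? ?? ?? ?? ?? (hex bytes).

D0: mem[0x0d..0x10] <- [04 37 4d 07]
D1: mem[0x08..0x0a] <- [66 04 37]
D2: mem[0x10..0x14] <- [24 73 66 04 37]
D3: mem[0x12..0x14] <- [4d 07 66]
query mem[0x13]=0x07, mem[0x10]=0x24, mem[0x08]=0x66, mem[0x11]=0x73, mem[0x14]=0x66

MEM[0x13,0x10,0x08,0x11,0x14] = 07 24 66 73 66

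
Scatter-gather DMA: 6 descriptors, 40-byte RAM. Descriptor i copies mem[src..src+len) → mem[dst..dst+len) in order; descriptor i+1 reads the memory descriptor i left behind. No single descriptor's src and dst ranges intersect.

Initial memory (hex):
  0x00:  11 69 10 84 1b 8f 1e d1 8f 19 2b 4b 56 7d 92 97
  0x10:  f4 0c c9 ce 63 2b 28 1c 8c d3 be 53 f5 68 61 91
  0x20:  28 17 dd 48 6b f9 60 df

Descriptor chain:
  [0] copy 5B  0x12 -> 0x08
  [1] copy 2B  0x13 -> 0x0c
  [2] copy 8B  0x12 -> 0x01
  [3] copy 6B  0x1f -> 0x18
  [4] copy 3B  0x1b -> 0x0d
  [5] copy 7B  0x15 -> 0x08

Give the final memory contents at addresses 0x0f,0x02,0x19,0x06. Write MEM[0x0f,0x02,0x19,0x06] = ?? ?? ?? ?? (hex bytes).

  after D0: wrote 5B at 0x08 = c9ce632b28
  after D1: wrote 2B at 0x0c = ce63
  after D2: wrote 8B at 0x01 = c9ce632b281c8cd3
  after D3: wrote 6B at 0x18 = 912817dd486b
  after D4: wrote 3B at 0x0d = dd486b
  after D5: wrote 7B at 0x08 = 2b281c912817dd
query mem[0x0f]=0x6b, mem[0x02]=0xce, mem[0x19]=0x28, mem[0x06]=0x1c

MEM[0x0f,0x02,0x19,0x06] = 6b ce 28 1c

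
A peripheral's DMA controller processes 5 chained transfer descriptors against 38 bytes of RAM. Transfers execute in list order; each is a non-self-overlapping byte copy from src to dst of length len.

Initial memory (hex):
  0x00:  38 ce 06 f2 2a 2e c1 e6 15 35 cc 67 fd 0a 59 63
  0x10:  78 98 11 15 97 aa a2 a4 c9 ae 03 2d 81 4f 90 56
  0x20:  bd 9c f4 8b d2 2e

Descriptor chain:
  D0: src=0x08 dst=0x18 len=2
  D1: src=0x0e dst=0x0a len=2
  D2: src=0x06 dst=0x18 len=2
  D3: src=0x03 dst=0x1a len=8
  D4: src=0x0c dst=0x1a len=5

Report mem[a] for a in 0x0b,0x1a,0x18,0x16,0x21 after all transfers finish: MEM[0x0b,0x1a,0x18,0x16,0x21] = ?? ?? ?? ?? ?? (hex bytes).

MEM[0x0b,0x1a,0x18,0x16,0x21] = 63 fd c1 a2 59

[0] 0x08->0x18 len=2 : 15 35
[1] 0x0e->0x0a len=2 : 59 63
[2] 0x06->0x18 len=2 : c1 e6
[3] 0x03->0x1a len=8 : f2 2a 2e c1 e6 15 35 59
[4] 0x0c->0x1a len=5 : fd 0a 59 63 78
query mem[0x0b]=0x63, mem[0x1a]=0xfd, mem[0x18]=0xc1, mem[0x16]=0xa2, mem[0x21]=0x59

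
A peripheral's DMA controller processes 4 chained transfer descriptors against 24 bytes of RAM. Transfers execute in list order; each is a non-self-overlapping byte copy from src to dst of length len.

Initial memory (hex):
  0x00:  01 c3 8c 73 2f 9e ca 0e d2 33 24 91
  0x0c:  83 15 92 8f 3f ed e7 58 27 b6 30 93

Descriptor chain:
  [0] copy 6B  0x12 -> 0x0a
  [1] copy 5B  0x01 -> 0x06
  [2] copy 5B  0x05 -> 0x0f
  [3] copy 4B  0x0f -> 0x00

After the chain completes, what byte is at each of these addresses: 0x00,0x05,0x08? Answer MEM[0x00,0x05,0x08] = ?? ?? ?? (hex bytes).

[0] 0x12->0x0a len=6 : e7 58 27 b6 30 93
[1] 0x01->0x06 len=5 : c3 8c 73 2f 9e
[2] 0x05->0x0f len=5 : 9e c3 8c 73 2f
[3] 0x0f->0x00 len=4 : 9e c3 8c 73
query mem[0x00]=0x9e, mem[0x05]=0x9e, mem[0x08]=0x73

MEM[0x00,0x05,0x08] = 9e 9e 73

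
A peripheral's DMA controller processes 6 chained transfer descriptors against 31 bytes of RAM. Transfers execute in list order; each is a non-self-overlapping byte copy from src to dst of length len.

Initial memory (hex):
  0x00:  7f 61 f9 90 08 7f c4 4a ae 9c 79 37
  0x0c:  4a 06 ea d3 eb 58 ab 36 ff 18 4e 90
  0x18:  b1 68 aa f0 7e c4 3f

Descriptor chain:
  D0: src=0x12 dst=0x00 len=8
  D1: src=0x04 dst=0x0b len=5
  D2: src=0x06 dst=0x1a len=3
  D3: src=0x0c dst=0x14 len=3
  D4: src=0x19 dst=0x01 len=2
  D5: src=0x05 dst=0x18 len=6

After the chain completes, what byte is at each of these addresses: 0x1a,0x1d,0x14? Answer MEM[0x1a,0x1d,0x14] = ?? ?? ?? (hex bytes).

MEM[0x1a,0x1d,0x14] = 68 79 90

  after D0: wrote 8B at 0x00 = ab36ff184e90b168
  after D1: wrote 5B at 0x0b = 4e90b168ae
  after D2: wrote 3B at 0x1a = b168ae
  after D3: wrote 3B at 0x14 = 90b168
  after D4: wrote 2B at 0x01 = 68b1
  after D5: wrote 6B at 0x18 = 90b168ae9c79
query mem[0x1a]=0x68, mem[0x1d]=0x79, mem[0x14]=0x90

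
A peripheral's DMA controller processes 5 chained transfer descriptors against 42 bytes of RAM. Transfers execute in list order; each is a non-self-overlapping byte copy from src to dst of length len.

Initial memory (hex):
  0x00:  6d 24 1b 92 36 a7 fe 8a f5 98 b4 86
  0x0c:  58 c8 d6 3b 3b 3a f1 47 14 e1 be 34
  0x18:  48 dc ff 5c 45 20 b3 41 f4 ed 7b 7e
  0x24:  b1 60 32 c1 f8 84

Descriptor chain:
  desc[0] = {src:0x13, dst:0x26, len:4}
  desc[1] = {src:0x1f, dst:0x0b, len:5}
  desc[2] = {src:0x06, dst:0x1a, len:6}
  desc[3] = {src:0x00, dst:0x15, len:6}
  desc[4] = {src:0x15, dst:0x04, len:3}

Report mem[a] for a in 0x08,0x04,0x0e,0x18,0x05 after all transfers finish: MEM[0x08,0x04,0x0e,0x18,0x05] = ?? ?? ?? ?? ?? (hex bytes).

  after D0: wrote 4B at 0x26 = 4714e1be
  after D1: wrote 5B at 0x0b = 41f4ed7b7e
  after D2: wrote 6B at 0x1a = fe8af598b441
  after D3: wrote 6B at 0x15 = 6d241b9236a7
  after D4: wrote 3B at 0x04 = 6d241b
query mem[0x08]=0xf5, mem[0x04]=0x6d, mem[0x0e]=0x7b, mem[0x18]=0x92, mem[0x05]=0x24

MEM[0x08,0x04,0x0e,0x18,0x05] = f5 6d 7b 92 24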